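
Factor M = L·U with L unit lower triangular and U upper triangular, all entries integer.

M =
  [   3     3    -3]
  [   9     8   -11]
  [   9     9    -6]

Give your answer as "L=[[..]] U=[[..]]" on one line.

  row1 -= 3·row0 → [0,-1,-2]
  row2 -= 3·row0 → [0,0,3]
  row2 -= 0·row1 → [0,0,3]

L=[[1,0,0],[3,1,0],[3,0,1]] U=[[3,3,-3],[0,-1,-2],[0,0,3]]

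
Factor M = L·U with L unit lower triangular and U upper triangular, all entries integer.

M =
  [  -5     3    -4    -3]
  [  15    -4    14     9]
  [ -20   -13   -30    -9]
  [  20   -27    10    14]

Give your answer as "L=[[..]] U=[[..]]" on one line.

  row1 -= -3·row0 → [0,5,2,0]
  row2 -= 4·row0 → [0,-25,-14,3]
  row3 -= -4·row0 → [0,-15,-6,2]
  row2 -= -5·row1 → [0,0,-4,3]
  row3 -= -3·row1 → [0,0,0,2]
  row3 -= 0·row2 → [0,0,0,2]

L=[[1,0,0,0],[-3,1,0,0],[4,-5,1,0],[-4,-3,0,1]] U=[[-5,3,-4,-3],[0,5,2,0],[0,0,-4,3],[0,0,0,2]]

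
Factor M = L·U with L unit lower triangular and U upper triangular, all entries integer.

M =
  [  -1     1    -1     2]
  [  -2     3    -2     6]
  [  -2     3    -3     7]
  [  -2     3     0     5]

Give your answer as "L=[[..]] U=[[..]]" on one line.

L=[[1,0,0,0],[2,1,0,0],[2,1,1,0],[2,1,-2,1]] U=[[-1,1,-1,2],[0,1,0,2],[0,0,-1,1],[0,0,0,1]]

  r1 -= 2·r0 → [0,1,0,2]
  r2 -= 2·r0 → [0,1,-1,3]
  r3 -= 2·r0 → [0,1,2,1]
  r2 -= 1·r1 → [0,0,-1,1]
  r3 -= 1·r1 → [0,0,2,-1]
  r3 -= -2·r2 → [0,0,0,1]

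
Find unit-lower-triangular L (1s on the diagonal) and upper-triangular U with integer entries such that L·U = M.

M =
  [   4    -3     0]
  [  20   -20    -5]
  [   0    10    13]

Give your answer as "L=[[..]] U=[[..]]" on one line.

  row1 -= 5·row0 → [0,-5,-5]
  row2 -= 0·row0 → [0,10,13]
  row2 -= -2·row1 → [0,0,3]

L=[[1,0,0],[5,1,0],[0,-2,1]] U=[[4,-3,0],[0,-5,-5],[0,0,3]]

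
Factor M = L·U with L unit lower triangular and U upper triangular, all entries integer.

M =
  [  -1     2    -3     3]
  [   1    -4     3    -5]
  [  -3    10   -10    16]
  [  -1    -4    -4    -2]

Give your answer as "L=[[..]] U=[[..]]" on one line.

L=[[1,0,0,0],[-1,1,0,0],[3,-2,1,0],[1,3,1,1]] U=[[-1,2,-3,3],[0,-2,0,-2],[0,0,-1,3],[0,0,0,-2]]

  R1 -= -1·R0 → [0,-2,0,-2]
  R2 -= 3·R0 → [0,4,-1,7]
  R3 -= 1·R0 → [0,-6,-1,-5]
  R2 -= -2·R1 → [0,0,-1,3]
  R3 -= 3·R1 → [0,0,-1,1]
  R3 -= 1·R2 → [0,0,0,-2]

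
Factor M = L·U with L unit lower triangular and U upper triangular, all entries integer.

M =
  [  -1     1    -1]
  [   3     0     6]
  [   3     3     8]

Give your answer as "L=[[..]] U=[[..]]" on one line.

  R1 -= -3·R0 → [0,3,3]
  R2 -= -3·R0 → [0,6,5]
  R2 -= 2·R1 → [0,0,-1]

L=[[1,0,0],[-3,1,0],[-3,2,1]] U=[[-1,1,-1],[0,3,3],[0,0,-1]]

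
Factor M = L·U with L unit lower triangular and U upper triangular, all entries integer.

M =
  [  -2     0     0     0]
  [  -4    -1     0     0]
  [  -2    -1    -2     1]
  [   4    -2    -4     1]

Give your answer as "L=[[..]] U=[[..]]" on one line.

  r1 -= 2·r0 → [0,-1,0,0]
  r2 -= 1·r0 → [0,-1,-2,1]
  r3 -= -2·r0 → [0,-2,-4,1]
  r2 -= 1·r1 → [0,0,-2,1]
  r3 -= 2·r1 → [0,0,-4,1]
  r3 -= 2·r2 → [0,0,0,-1]

L=[[1,0,0,0],[2,1,0,0],[1,1,1,0],[-2,2,2,1]] U=[[-2,0,0,0],[0,-1,0,0],[0,0,-2,1],[0,0,0,-1]]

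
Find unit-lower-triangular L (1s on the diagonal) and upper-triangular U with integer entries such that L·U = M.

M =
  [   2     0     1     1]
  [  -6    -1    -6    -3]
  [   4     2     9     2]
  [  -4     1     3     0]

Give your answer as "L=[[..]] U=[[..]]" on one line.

  R1 -= -3·R0 → [0,-1,-3,0]
  R2 -= 2·R0 → [0,2,7,0]
  R3 -= -2·R0 → [0,1,5,2]
  R2 -= -2·R1 → [0,0,1,0]
  R3 -= -1·R1 → [0,0,2,2]
  R3 -= 2·R2 → [0,0,0,2]

L=[[1,0,0,0],[-3,1,0,0],[2,-2,1,0],[-2,-1,2,1]] U=[[2,0,1,1],[0,-1,-3,0],[0,0,1,0],[0,0,0,2]]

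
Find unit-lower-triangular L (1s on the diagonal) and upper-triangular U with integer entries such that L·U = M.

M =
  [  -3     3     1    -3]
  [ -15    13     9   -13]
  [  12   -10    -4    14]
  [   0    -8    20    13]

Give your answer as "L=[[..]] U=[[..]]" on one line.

L=[[1,0,0,0],[5,1,0,0],[-4,-1,1,0],[0,4,1,1]] U=[[-3,3,1,-3],[0,-2,4,2],[0,0,4,4],[0,0,0,1]]

  row1 -= 5·row0 → [0,-2,4,2]
  row2 -= -4·row0 → [0,2,0,2]
  row3 -= 0·row0 → [0,-8,20,13]
  row2 -= -1·row1 → [0,0,4,4]
  row3 -= 4·row1 → [0,0,4,5]
  row3 -= 1·row2 → [0,0,0,1]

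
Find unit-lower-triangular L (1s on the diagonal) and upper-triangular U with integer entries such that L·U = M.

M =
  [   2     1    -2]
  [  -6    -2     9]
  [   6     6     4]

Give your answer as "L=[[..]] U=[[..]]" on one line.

L=[[1,0,0],[-3,1,0],[3,3,1]] U=[[2,1,-2],[0,1,3],[0,0,1]]

  R1 -= -3·R0 → [0,1,3]
  R2 -= 3·R0 → [0,3,10]
  R2 -= 3·R1 → [0,0,1]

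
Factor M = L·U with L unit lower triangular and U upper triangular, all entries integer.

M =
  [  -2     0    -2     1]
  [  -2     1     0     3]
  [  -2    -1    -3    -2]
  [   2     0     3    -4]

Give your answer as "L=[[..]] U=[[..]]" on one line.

  r1 -= 1·r0 → [0,1,2,2]
  r2 -= 1·r0 → [0,-1,-1,-3]
  r3 -= -1·r0 → [0,0,1,-3]
  r2 -= -1·r1 → [0,0,1,-1]
  r3 -= 0·r1 → [0,0,1,-3]
  r3 -= 1·r2 → [0,0,0,-2]

L=[[1,0,0,0],[1,1,0,0],[1,-1,1,0],[-1,0,1,1]] U=[[-2,0,-2,1],[0,1,2,2],[0,0,1,-1],[0,0,0,-2]]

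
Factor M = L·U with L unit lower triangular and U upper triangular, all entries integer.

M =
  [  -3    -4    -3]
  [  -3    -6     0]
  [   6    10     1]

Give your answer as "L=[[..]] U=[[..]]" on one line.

  R1 -= 1·R0 → [0,-2,3]
  R2 -= -2·R0 → [0,2,-5]
  R2 -= -1·R1 → [0,0,-2]

L=[[1,0,0],[1,1,0],[-2,-1,1]] U=[[-3,-4,-3],[0,-2,3],[0,0,-2]]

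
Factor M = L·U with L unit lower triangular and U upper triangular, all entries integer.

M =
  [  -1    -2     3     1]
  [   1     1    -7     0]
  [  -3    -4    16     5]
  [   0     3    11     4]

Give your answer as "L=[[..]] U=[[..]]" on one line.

  row1 -= -1·row0 → [0,-1,-4,1]
  row2 -= 3·row0 → [0,2,7,2]
  row3 -= 0·row0 → [0,3,11,4]
  row2 -= -2·row1 → [0,0,-1,4]
  row3 -= -3·row1 → [0,0,-1,7]
  row3 -= 1·row2 → [0,0,0,3]

L=[[1,0,0,0],[-1,1,0,0],[3,-2,1,0],[0,-3,1,1]] U=[[-1,-2,3,1],[0,-1,-4,1],[0,0,-1,4],[0,0,0,3]]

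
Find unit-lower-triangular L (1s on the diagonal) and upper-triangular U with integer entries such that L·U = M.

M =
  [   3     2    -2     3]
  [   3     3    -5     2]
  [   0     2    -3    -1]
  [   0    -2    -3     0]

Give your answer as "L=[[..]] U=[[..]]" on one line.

L=[[1,0,0,0],[1,1,0,0],[0,2,1,0],[0,-2,-3,1]] U=[[3,2,-2,3],[0,1,-3,-1],[0,0,3,1],[0,0,0,1]]

  row1 -= 1·row0 → [0,1,-3,-1]
  row2 -= 0·row0 → [0,2,-3,-1]
  row3 -= 0·row0 → [0,-2,-3,0]
  row2 -= 2·row1 → [0,0,3,1]
  row3 -= -2·row1 → [0,0,-9,-2]
  row3 -= -3·row2 → [0,0,0,1]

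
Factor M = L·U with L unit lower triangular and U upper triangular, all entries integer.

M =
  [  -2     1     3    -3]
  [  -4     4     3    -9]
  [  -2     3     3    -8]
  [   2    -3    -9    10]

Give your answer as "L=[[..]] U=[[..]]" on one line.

  row1 -= 2·row0 → [0,2,-3,-3]
  row2 -= 1·row0 → [0,2,0,-5]
  row3 -= -1·row0 → [0,-2,-6,7]
  row2 -= 1·row1 → [0,0,3,-2]
  row3 -= -1·row1 → [0,0,-9,4]
  row3 -= -3·row2 → [0,0,0,-2]

L=[[1,0,0,0],[2,1,0,0],[1,1,1,0],[-1,-1,-3,1]] U=[[-2,1,3,-3],[0,2,-3,-3],[0,0,3,-2],[0,0,0,-2]]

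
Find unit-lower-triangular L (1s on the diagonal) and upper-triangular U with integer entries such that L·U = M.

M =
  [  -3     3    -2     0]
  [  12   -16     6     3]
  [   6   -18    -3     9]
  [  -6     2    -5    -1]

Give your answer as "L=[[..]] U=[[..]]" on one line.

  r1 -= -4·r0 → [0,-4,-2,3]
  r2 -= -2·r0 → [0,-12,-7,9]
  r3 -= 2·r0 → [0,-4,-1,-1]
  r2 -= 3·r1 → [0,0,-1,0]
  r3 -= 1·r1 → [0,0,1,-4]
  r3 -= -1·r2 → [0,0,0,-4]

L=[[1,0,0,0],[-4,1,0,0],[-2,3,1,0],[2,1,-1,1]] U=[[-3,3,-2,0],[0,-4,-2,3],[0,0,-1,0],[0,0,0,-4]]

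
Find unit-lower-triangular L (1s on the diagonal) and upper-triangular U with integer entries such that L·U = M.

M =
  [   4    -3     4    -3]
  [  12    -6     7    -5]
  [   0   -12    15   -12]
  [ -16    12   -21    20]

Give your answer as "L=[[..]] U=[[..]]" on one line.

L=[[1,0,0,0],[3,1,0,0],[0,-4,1,0],[-4,0,1,1]] U=[[4,-3,4,-3],[0,3,-5,4],[0,0,-5,4],[0,0,0,4]]

  R1 -= 3·R0 → [0,3,-5,4]
  R2 -= 0·R0 → [0,-12,15,-12]
  R3 -= -4·R0 → [0,0,-5,8]
  R2 -= -4·R1 → [0,0,-5,4]
  R3 -= 0·R1 → [0,0,-5,8]
  R3 -= 1·R2 → [0,0,0,4]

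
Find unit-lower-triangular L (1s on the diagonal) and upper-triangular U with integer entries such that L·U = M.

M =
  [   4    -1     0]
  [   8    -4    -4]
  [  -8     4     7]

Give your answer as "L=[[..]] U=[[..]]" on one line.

  R1 -= 2·R0 → [0,-2,-4]
  R2 -= -2·R0 → [0,2,7]
  R2 -= -1·R1 → [0,0,3]

L=[[1,0,0],[2,1,0],[-2,-1,1]] U=[[4,-1,0],[0,-2,-4],[0,0,3]]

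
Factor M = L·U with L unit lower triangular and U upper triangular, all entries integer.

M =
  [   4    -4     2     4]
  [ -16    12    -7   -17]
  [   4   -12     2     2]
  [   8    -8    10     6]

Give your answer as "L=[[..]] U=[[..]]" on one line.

L=[[1,0,0,0],[-4,1,0,0],[1,2,1,0],[2,0,-3,1]] U=[[4,-4,2,4],[0,-4,1,-1],[0,0,-2,0],[0,0,0,-2]]

  r1 -= -4·r0 → [0,-4,1,-1]
  r2 -= 1·r0 → [0,-8,0,-2]
  r3 -= 2·r0 → [0,0,6,-2]
  r2 -= 2·r1 → [0,0,-2,0]
  r3 -= 0·r1 → [0,0,6,-2]
  r3 -= -3·r2 → [0,0,0,-2]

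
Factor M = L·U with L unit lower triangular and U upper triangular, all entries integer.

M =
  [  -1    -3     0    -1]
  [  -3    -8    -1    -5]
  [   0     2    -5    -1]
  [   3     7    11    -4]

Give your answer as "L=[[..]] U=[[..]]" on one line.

L=[[1,0,0,0],[3,1,0,0],[0,2,1,0],[-3,-2,-3,1]] U=[[-1,-3,0,-1],[0,1,-1,-2],[0,0,-3,3],[0,0,0,-2]]

  row1 -= 3·row0 → [0,1,-1,-2]
  row2 -= 0·row0 → [0,2,-5,-1]
  row3 -= -3·row0 → [0,-2,11,-7]
  row2 -= 2·row1 → [0,0,-3,3]
  row3 -= -2·row1 → [0,0,9,-11]
  row3 -= -3·row2 → [0,0,0,-2]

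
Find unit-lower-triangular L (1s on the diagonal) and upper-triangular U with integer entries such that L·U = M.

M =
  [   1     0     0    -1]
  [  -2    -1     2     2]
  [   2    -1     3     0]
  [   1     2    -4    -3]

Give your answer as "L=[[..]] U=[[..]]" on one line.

L=[[1,0,0,0],[-2,1,0,0],[2,1,1,0],[1,-2,0,1]] U=[[1,0,0,-1],[0,-1,2,0],[0,0,1,2],[0,0,0,-2]]

  R1 -= -2·R0 → [0,-1,2,0]
  R2 -= 2·R0 → [0,-1,3,2]
  R3 -= 1·R0 → [0,2,-4,-2]
  R2 -= 1·R1 → [0,0,1,2]
  R3 -= -2·R1 → [0,0,0,-2]
  R3 -= 0·R2 → [0,0,0,-2]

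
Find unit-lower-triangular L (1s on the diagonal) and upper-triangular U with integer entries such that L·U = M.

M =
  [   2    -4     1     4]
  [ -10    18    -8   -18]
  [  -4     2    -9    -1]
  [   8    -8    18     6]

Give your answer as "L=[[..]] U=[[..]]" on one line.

  row1 -= -5·row0 → [0,-2,-3,2]
  row2 -= -2·row0 → [0,-6,-7,7]
  row3 -= 4·row0 → [0,8,14,-10]
  row2 -= 3·row1 → [0,0,2,1]
  row3 -= -4·row1 → [0,0,2,-2]
  row3 -= 1·row2 → [0,0,0,-3]

L=[[1,0,0,0],[-5,1,0,0],[-2,3,1,0],[4,-4,1,1]] U=[[2,-4,1,4],[0,-2,-3,2],[0,0,2,1],[0,0,0,-3]]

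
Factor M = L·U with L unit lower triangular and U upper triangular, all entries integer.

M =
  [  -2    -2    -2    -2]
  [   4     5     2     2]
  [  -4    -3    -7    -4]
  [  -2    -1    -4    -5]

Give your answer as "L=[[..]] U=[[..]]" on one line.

L=[[1,0,0,0],[-2,1,0,0],[2,1,1,0],[1,1,0,1]] U=[[-2,-2,-2,-2],[0,1,-2,-2],[0,0,-1,2],[0,0,0,-1]]

  R1 -= -2·R0 → [0,1,-2,-2]
  R2 -= 2·R0 → [0,1,-3,0]
  R3 -= 1·R0 → [0,1,-2,-3]
  R2 -= 1·R1 → [0,0,-1,2]
  R3 -= 1·R1 → [0,0,0,-1]
  R3 -= 0·R2 → [0,0,0,-1]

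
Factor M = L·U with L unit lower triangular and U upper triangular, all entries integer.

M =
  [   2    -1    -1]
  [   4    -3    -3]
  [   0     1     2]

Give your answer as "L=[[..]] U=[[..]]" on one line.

L=[[1,0,0],[2,1,0],[0,-1,1]] U=[[2,-1,-1],[0,-1,-1],[0,0,1]]

  row1 -= 2·row0 → [0,-1,-1]
  row2 -= 0·row0 → [0,1,2]
  row2 -= -1·row1 → [0,0,1]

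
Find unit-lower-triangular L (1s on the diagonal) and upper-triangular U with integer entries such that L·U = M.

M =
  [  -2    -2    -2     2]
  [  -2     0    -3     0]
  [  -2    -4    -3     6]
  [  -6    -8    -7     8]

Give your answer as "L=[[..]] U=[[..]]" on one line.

  row1 -= 1·row0 → [0,2,-1,-2]
  row2 -= 1·row0 → [0,-2,-1,4]
  row3 -= 3·row0 → [0,-2,-1,2]
  row2 -= -1·row1 → [0,0,-2,2]
  row3 -= -1·row1 → [0,0,-2,0]
  row3 -= 1·row2 → [0,0,0,-2]

L=[[1,0,0,0],[1,1,0,0],[1,-1,1,0],[3,-1,1,1]] U=[[-2,-2,-2,2],[0,2,-1,-2],[0,0,-2,2],[0,0,0,-2]]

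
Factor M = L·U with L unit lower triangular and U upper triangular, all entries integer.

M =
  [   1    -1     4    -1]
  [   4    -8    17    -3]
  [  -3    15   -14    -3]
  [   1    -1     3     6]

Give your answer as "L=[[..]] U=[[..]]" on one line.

L=[[1,0,0,0],[4,1,0,0],[-3,-3,1,0],[1,0,-1,1]] U=[[1,-1,4,-1],[0,-4,1,1],[0,0,1,-3],[0,0,0,4]]

  r1 -= 4·r0 → [0,-4,1,1]
  r2 -= -3·r0 → [0,12,-2,-6]
  r3 -= 1·r0 → [0,0,-1,7]
  r2 -= -3·r1 → [0,0,1,-3]
  r3 -= 0·r1 → [0,0,-1,7]
  r3 -= -1·r2 → [0,0,0,4]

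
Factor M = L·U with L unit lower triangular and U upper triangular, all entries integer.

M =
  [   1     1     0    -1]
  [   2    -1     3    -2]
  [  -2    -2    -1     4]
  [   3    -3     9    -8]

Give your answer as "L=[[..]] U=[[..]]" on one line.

  row1 -= 2·row0 → [0,-3,3,0]
  row2 -= -2·row0 → [0,0,-1,2]
  row3 -= 3·row0 → [0,-6,9,-5]
  row2 -= 0·row1 → [0,0,-1,2]
  row3 -= 2·row1 → [0,0,3,-5]
  row3 -= -3·row2 → [0,0,0,1]

L=[[1,0,0,0],[2,1,0,0],[-2,0,1,0],[3,2,-3,1]] U=[[1,1,0,-1],[0,-3,3,0],[0,0,-1,2],[0,0,0,1]]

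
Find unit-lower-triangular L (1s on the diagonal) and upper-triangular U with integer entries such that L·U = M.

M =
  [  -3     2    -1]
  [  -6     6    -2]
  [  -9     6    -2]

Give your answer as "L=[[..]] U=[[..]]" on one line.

L=[[1,0,0],[2,1,0],[3,0,1]] U=[[-3,2,-1],[0,2,0],[0,0,1]]

  r1 -= 2·r0 → [0,2,0]
  r2 -= 3·r0 → [0,0,1]
  r2 -= 0·r1 → [0,0,1]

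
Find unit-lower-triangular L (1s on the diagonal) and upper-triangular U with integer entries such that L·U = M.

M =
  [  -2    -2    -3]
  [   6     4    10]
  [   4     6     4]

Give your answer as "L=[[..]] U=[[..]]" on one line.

L=[[1,0,0],[-3,1,0],[-2,-1,1]] U=[[-2,-2,-3],[0,-2,1],[0,0,-1]]

  R1 -= -3·R0 → [0,-2,1]
  R2 -= -2·R0 → [0,2,-2]
  R2 -= -1·R1 → [0,0,-1]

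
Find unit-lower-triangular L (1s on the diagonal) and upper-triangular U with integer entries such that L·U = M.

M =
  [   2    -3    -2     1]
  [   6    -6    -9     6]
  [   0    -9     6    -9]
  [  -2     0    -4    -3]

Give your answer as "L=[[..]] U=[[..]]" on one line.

L=[[1,0,0,0],[3,1,0,0],[0,-3,1,0],[-1,-1,3,1]] U=[[2,-3,-2,1],[0,3,-3,3],[0,0,-3,0],[0,0,0,1]]

  row1 -= 3·row0 → [0,3,-3,3]
  row2 -= 0·row0 → [0,-9,6,-9]
  row3 -= -1·row0 → [0,-3,-6,-2]
  row2 -= -3·row1 → [0,0,-3,0]
  row3 -= -1·row1 → [0,0,-9,1]
  row3 -= 3·row2 → [0,0,0,1]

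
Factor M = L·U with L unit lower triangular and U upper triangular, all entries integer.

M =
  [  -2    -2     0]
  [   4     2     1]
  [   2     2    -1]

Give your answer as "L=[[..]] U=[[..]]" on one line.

  R1 -= -2·R0 → [0,-2,1]
  R2 -= -1·R0 → [0,0,-1]
  R2 -= 0·R1 → [0,0,-1]

L=[[1,0,0],[-2,1,0],[-1,0,1]] U=[[-2,-2,0],[0,-2,1],[0,0,-1]]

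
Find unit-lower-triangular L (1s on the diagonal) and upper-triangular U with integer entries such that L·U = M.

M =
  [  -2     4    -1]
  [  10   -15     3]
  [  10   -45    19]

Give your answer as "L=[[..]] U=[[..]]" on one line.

  row1 -= -5·row0 → [0,5,-2]
  row2 -= -5·row0 → [0,-25,14]
  row2 -= -5·row1 → [0,0,4]

L=[[1,0,0],[-5,1,0],[-5,-5,1]] U=[[-2,4,-1],[0,5,-2],[0,0,4]]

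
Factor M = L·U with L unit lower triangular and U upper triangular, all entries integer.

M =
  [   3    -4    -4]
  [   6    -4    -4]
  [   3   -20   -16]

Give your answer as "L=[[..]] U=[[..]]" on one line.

  R1 -= 2·R0 → [0,4,4]
  R2 -= 1·R0 → [0,-16,-12]
  R2 -= -4·R1 → [0,0,4]

L=[[1,0,0],[2,1,0],[1,-4,1]] U=[[3,-4,-4],[0,4,4],[0,0,4]]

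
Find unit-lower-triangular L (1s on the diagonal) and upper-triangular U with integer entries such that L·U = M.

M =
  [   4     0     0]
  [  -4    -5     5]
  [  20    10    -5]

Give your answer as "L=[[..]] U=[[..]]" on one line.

L=[[1,0,0],[-1,1,0],[5,-2,1]] U=[[4,0,0],[0,-5,5],[0,0,5]]

  r1 -= -1·r0 → [0,-5,5]
  r2 -= 5·r0 → [0,10,-5]
  r2 -= -2·r1 → [0,0,5]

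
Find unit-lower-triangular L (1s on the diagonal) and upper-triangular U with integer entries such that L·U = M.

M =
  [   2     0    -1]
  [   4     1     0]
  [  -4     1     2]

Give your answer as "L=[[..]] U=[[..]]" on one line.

  R1 -= 2·R0 → [0,1,2]
  R2 -= -2·R0 → [0,1,0]
  R2 -= 1·R1 → [0,0,-2]

L=[[1,0,0],[2,1,0],[-2,1,1]] U=[[2,0,-1],[0,1,2],[0,0,-2]]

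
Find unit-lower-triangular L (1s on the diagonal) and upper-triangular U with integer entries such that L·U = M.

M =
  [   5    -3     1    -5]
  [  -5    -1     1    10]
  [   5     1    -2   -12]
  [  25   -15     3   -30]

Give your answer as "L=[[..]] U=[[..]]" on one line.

  row1 -= -1·row0 → [0,-4,2,5]
  row2 -= 1·row0 → [0,4,-3,-7]
  row3 -= 5·row0 → [0,0,-2,-5]
  row2 -= -1·row1 → [0,0,-1,-2]
  row3 -= 0·row1 → [0,0,-2,-5]
  row3 -= 2·row2 → [0,0,0,-1]

L=[[1,0,0,0],[-1,1,0,0],[1,-1,1,0],[5,0,2,1]] U=[[5,-3,1,-5],[0,-4,2,5],[0,0,-1,-2],[0,0,0,-1]]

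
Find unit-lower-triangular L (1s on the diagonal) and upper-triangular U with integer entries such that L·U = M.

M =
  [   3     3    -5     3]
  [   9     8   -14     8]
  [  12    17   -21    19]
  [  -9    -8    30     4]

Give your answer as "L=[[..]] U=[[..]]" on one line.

L=[[1,0,0,0],[3,1,0,0],[4,-5,1,0],[-3,-1,4,1]] U=[[3,3,-5,3],[0,-1,1,-1],[0,0,4,2],[0,0,0,4]]

  row1 -= 3·row0 → [0,-1,1,-1]
  row2 -= 4·row0 → [0,5,-1,7]
  row3 -= -3·row0 → [0,1,15,13]
  row2 -= -5·row1 → [0,0,4,2]
  row3 -= -1·row1 → [0,0,16,12]
  row3 -= 4·row2 → [0,0,0,4]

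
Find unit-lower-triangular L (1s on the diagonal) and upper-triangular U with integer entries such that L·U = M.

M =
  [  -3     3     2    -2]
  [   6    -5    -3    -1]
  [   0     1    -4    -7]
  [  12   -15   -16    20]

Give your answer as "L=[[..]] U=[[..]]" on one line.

L=[[1,0,0,0],[-2,1,0,0],[0,1,1,0],[-4,-3,1,1]] U=[[-3,3,2,-2],[0,1,1,-5],[0,0,-5,-2],[0,0,0,-1]]

  R1 -= -2·R0 → [0,1,1,-5]
  R2 -= 0·R0 → [0,1,-4,-7]
  R3 -= -4·R0 → [0,-3,-8,12]
  R2 -= 1·R1 → [0,0,-5,-2]
  R3 -= -3·R1 → [0,0,-5,-3]
  R3 -= 1·R2 → [0,0,0,-1]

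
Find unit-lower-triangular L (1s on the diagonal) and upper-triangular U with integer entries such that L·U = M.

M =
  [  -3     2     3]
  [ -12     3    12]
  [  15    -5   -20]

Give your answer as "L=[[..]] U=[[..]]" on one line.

L=[[1,0,0],[4,1,0],[-5,-1,1]] U=[[-3,2,3],[0,-5,0],[0,0,-5]]

  r1 -= 4·r0 → [0,-5,0]
  r2 -= -5·r0 → [0,5,-5]
  r2 -= -1·r1 → [0,0,-5]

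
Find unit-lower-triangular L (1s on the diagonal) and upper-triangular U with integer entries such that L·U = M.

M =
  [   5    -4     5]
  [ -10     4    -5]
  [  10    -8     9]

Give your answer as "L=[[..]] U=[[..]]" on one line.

L=[[1,0,0],[-2,1,0],[2,0,1]] U=[[5,-4,5],[0,-4,5],[0,0,-1]]

  row1 -= -2·row0 → [0,-4,5]
  row2 -= 2·row0 → [0,0,-1]
  row2 -= 0·row1 → [0,0,-1]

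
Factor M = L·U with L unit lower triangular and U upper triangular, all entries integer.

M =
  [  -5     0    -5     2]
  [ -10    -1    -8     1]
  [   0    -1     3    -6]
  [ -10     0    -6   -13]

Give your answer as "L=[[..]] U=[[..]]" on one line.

L=[[1,0,0,0],[2,1,0,0],[0,1,1,0],[2,0,4,1]] U=[[-5,0,-5,2],[0,-1,2,-3],[0,0,1,-3],[0,0,0,-5]]

  R1 -= 2·R0 → [0,-1,2,-3]
  R2 -= 0·R0 → [0,-1,3,-6]
  R3 -= 2·R0 → [0,0,4,-17]
  R2 -= 1·R1 → [0,0,1,-3]
  R3 -= 0·R1 → [0,0,4,-17]
  R3 -= 4·R2 → [0,0,0,-5]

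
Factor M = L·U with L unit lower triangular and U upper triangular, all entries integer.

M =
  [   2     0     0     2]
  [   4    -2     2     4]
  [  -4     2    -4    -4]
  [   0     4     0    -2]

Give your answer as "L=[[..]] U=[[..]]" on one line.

  row1 -= 2·row0 → [0,-2,2,0]
  row2 -= -2·row0 → [0,2,-4,0]
  row3 -= 0·row0 → [0,4,0,-2]
  row2 -= -1·row1 → [0,0,-2,0]
  row3 -= -2·row1 → [0,0,4,-2]
  row3 -= -2·row2 → [0,0,0,-2]

L=[[1,0,0,0],[2,1,0,0],[-2,-1,1,0],[0,-2,-2,1]] U=[[2,0,0,2],[0,-2,2,0],[0,0,-2,0],[0,0,0,-2]]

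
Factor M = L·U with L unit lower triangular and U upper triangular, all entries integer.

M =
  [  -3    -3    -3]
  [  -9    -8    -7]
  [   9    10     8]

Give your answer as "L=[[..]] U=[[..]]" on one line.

L=[[1,0,0],[3,1,0],[-3,1,1]] U=[[-3,-3,-3],[0,1,2],[0,0,-3]]

  row1 -= 3·row0 → [0,1,2]
  row2 -= -3·row0 → [0,1,-1]
  row2 -= 1·row1 → [0,0,-3]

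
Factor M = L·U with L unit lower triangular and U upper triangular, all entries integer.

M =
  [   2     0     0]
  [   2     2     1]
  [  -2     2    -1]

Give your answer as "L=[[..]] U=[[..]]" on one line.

  r1 -= 1·r0 → [0,2,1]
  r2 -= -1·r0 → [0,2,-1]
  r2 -= 1·r1 → [0,0,-2]

L=[[1,0,0],[1,1,0],[-1,1,1]] U=[[2,0,0],[0,2,1],[0,0,-2]]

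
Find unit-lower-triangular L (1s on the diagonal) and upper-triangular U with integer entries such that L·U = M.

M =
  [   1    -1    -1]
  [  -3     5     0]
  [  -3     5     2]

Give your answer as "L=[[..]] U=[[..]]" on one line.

L=[[1,0,0],[-3,1,0],[-3,1,1]] U=[[1,-1,-1],[0,2,-3],[0,0,2]]

  row1 -= -3·row0 → [0,2,-3]
  row2 -= -3·row0 → [0,2,-1]
  row2 -= 1·row1 → [0,0,2]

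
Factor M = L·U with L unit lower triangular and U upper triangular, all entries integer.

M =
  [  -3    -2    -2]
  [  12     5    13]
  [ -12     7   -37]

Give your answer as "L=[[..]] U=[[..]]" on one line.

  row1 -= -4·row0 → [0,-3,5]
  row2 -= 4·row0 → [0,15,-29]
  row2 -= -5·row1 → [0,0,-4]

L=[[1,0,0],[-4,1,0],[4,-5,1]] U=[[-3,-2,-2],[0,-3,5],[0,0,-4]]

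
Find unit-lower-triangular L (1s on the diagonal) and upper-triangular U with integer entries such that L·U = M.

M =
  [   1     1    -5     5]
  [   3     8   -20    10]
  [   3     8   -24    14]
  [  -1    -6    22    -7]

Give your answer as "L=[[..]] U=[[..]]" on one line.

L=[[1,0,0,0],[3,1,0,0],[3,1,1,0],[-1,-1,-3,1]] U=[[1,1,-5,5],[0,5,-5,-5],[0,0,-4,4],[0,0,0,5]]

  row1 -= 3·row0 → [0,5,-5,-5]
  row2 -= 3·row0 → [0,5,-9,-1]
  row3 -= -1·row0 → [0,-5,17,-2]
  row2 -= 1·row1 → [0,0,-4,4]
  row3 -= -1·row1 → [0,0,12,-7]
  row3 -= -3·row2 → [0,0,0,5]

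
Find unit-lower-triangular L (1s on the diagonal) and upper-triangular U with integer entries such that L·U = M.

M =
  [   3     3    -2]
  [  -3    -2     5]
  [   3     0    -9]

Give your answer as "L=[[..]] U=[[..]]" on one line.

L=[[1,0,0],[-1,1,0],[1,-3,1]] U=[[3,3,-2],[0,1,3],[0,0,2]]

  r1 -= -1·r0 → [0,1,3]
  r2 -= 1·r0 → [0,-3,-7]
  r2 -= -3·r1 → [0,0,2]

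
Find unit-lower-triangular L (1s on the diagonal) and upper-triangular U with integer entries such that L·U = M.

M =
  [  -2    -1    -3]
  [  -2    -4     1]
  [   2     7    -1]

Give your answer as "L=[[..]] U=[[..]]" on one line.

L=[[1,0,0],[1,1,0],[-1,-2,1]] U=[[-2,-1,-3],[0,-3,4],[0,0,4]]

  row1 -= 1·row0 → [0,-3,4]
  row2 -= -1·row0 → [0,6,-4]
  row2 -= -2·row1 → [0,0,4]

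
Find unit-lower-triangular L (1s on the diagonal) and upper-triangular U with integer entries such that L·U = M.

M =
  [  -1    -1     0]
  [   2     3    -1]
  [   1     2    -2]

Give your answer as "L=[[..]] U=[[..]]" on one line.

  r1 -= -2·r0 → [0,1,-1]
  r2 -= -1·r0 → [0,1,-2]
  r2 -= 1·r1 → [0,0,-1]

L=[[1,0,0],[-2,1,0],[-1,1,1]] U=[[-1,-1,0],[0,1,-1],[0,0,-1]]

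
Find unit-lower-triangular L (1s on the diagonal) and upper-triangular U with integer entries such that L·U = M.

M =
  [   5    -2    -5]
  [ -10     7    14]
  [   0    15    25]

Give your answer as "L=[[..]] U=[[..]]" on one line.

L=[[1,0,0],[-2,1,0],[0,5,1]] U=[[5,-2,-5],[0,3,4],[0,0,5]]

  R1 -= -2·R0 → [0,3,4]
  R2 -= 0·R0 → [0,15,25]
  R2 -= 5·R1 → [0,0,5]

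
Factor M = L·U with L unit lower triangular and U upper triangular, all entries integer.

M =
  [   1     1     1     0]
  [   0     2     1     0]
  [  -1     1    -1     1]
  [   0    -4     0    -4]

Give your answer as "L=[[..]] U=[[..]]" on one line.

L=[[1,0,0,0],[0,1,0,0],[-1,1,1,0],[0,-2,-2,1]] U=[[1,1,1,0],[0,2,1,0],[0,0,-1,1],[0,0,0,-2]]

  R1 -= 0·R0 → [0,2,1,0]
  R2 -= -1·R0 → [0,2,0,1]
  R3 -= 0·R0 → [0,-4,0,-4]
  R2 -= 1·R1 → [0,0,-1,1]
  R3 -= -2·R1 → [0,0,2,-4]
  R3 -= -2·R2 → [0,0,0,-2]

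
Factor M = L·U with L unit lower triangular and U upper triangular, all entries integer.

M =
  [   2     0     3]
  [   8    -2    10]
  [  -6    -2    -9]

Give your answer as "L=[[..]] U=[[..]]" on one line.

L=[[1,0,0],[4,1,0],[-3,1,1]] U=[[2,0,3],[0,-2,-2],[0,0,2]]

  r1 -= 4·r0 → [0,-2,-2]
  r2 -= -3·r0 → [0,-2,0]
  r2 -= 1·r1 → [0,0,2]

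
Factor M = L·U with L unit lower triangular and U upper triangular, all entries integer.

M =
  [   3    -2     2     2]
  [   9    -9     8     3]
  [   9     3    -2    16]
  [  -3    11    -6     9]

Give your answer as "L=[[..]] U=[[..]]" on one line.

  r1 -= 3·r0 → [0,-3,2,-3]
  r2 -= 3·r0 → [0,9,-8,10]
  r3 -= -1·r0 → [0,9,-4,11]
  r2 -= -3·r1 → [0,0,-2,1]
  r3 -= -3·r1 → [0,0,2,2]
  r3 -= -1·r2 → [0,0,0,3]

L=[[1,0,0,0],[3,1,0,0],[3,-3,1,0],[-1,-3,-1,1]] U=[[3,-2,2,2],[0,-3,2,-3],[0,0,-2,1],[0,0,0,3]]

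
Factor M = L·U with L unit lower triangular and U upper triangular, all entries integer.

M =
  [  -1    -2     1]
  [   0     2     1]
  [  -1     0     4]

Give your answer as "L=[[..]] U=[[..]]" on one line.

  row1 -= 0·row0 → [0,2,1]
  row2 -= 1·row0 → [0,2,3]
  row2 -= 1·row1 → [0,0,2]

L=[[1,0,0],[0,1,0],[1,1,1]] U=[[-1,-2,1],[0,2,1],[0,0,2]]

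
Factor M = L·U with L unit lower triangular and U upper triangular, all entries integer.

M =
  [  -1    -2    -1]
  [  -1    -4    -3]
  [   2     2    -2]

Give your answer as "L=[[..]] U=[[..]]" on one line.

  r1 -= 1·r0 → [0,-2,-2]
  r2 -= -2·r0 → [0,-2,-4]
  r2 -= 1·r1 → [0,0,-2]

L=[[1,0,0],[1,1,0],[-2,1,1]] U=[[-1,-2,-1],[0,-2,-2],[0,0,-2]]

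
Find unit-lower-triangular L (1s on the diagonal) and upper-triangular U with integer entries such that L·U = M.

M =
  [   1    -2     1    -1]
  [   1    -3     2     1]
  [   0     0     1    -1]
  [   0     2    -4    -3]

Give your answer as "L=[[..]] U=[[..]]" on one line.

  row1 -= 1·row0 → [0,-1,1,2]
  row2 -= 0·row0 → [0,0,1,-1]
  row3 -= 0·row0 → [0,2,-4,-3]
  row2 -= 0·row1 → [0,0,1,-1]
  row3 -= -2·row1 → [0,0,-2,1]
  row3 -= -2·row2 → [0,0,0,-1]

L=[[1,0,0,0],[1,1,0,0],[0,0,1,0],[0,-2,-2,1]] U=[[1,-2,1,-1],[0,-1,1,2],[0,0,1,-1],[0,0,0,-1]]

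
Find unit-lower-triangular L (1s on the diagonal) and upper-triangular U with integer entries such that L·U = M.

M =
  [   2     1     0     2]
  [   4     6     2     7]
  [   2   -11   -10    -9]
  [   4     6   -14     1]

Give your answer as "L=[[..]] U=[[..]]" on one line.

  R1 -= 2·R0 → [0,4,2,3]
  R2 -= 1·R0 → [0,-12,-10,-11]
  R3 -= 2·R0 → [0,4,-14,-3]
  R2 -= -3·R1 → [0,0,-4,-2]
  R3 -= 1·R1 → [0,0,-16,-6]
  R3 -= 4·R2 → [0,0,0,2]

L=[[1,0,0,0],[2,1,0,0],[1,-3,1,0],[2,1,4,1]] U=[[2,1,0,2],[0,4,2,3],[0,0,-4,-2],[0,0,0,2]]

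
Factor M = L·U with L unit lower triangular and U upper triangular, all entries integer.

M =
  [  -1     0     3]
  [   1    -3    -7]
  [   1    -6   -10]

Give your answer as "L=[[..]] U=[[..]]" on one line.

  r1 -= -1·r0 → [0,-3,-4]
  r2 -= -1·r0 → [0,-6,-7]
  r2 -= 2·r1 → [0,0,1]

L=[[1,0,0],[-1,1,0],[-1,2,1]] U=[[-1,0,3],[0,-3,-4],[0,0,1]]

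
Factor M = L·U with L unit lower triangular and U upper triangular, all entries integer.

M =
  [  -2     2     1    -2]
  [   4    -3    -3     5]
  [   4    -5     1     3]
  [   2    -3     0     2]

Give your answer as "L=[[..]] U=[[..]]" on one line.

  row1 -= -2·row0 → [0,1,-1,1]
  row2 -= -2·row0 → [0,-1,3,-1]
  row3 -= -1·row0 → [0,-1,1,0]
  row2 -= -1·row1 → [0,0,2,0]
  row3 -= -1·row1 → [0,0,0,1]
  row3 -= 0·row2 → [0,0,0,1]

L=[[1,0,0,0],[-2,1,0,0],[-2,-1,1,0],[-1,-1,0,1]] U=[[-2,2,1,-2],[0,1,-1,1],[0,0,2,0],[0,0,0,1]]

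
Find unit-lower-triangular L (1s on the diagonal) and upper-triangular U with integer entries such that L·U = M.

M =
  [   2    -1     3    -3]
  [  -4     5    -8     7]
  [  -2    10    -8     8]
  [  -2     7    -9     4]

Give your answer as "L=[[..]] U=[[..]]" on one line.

  r1 -= -2·r0 → [0,3,-2,1]
  r2 -= -1·r0 → [0,9,-5,5]
  r3 -= -1·r0 → [0,6,-6,1]
  r2 -= 3·r1 → [0,0,1,2]
  r3 -= 2·r1 → [0,0,-2,-1]
  r3 -= -2·r2 → [0,0,0,3]

L=[[1,0,0,0],[-2,1,0,0],[-1,3,1,0],[-1,2,-2,1]] U=[[2,-1,3,-3],[0,3,-2,1],[0,0,1,2],[0,0,0,3]]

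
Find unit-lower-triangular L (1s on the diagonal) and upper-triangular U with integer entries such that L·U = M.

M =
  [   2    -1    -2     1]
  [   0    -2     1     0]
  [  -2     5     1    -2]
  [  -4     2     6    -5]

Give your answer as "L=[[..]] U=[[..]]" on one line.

L=[[1,0,0,0],[0,1,0,0],[-1,-2,1,0],[-2,0,2,1]] U=[[2,-1,-2,1],[0,-2,1,0],[0,0,1,-1],[0,0,0,-1]]

  R1 -= 0·R0 → [0,-2,1,0]
  R2 -= -1·R0 → [0,4,-1,-1]
  R3 -= -2·R0 → [0,0,2,-3]
  R2 -= -2·R1 → [0,0,1,-1]
  R3 -= 0·R1 → [0,0,2,-3]
  R3 -= 2·R2 → [0,0,0,-1]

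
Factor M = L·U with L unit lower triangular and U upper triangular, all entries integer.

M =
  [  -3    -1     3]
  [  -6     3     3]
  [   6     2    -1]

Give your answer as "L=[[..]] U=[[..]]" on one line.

L=[[1,0,0],[2,1,0],[-2,0,1]] U=[[-3,-1,3],[0,5,-3],[0,0,5]]

  r1 -= 2·r0 → [0,5,-3]
  r2 -= -2·r0 → [0,0,5]
  r2 -= 0·r1 → [0,0,5]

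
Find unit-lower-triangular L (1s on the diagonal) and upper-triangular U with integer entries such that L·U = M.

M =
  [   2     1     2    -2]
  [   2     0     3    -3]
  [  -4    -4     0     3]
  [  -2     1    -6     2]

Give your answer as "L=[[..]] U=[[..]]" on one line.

  R1 -= 1·R0 → [0,-1,1,-1]
  R2 -= -2·R0 → [0,-2,4,-1]
  R3 -= -1·R0 → [0,2,-4,0]
  R2 -= 2·R1 → [0,0,2,1]
  R3 -= -2·R1 → [0,0,-2,-2]
  R3 -= -1·R2 → [0,0,0,-1]

L=[[1,0,0,0],[1,1,0,0],[-2,2,1,0],[-1,-2,-1,1]] U=[[2,1,2,-2],[0,-1,1,-1],[0,0,2,1],[0,0,0,-1]]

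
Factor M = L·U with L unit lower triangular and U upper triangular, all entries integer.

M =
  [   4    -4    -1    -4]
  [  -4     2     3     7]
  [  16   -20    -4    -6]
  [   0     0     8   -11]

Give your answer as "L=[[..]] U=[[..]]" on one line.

  r1 -= -1·r0 → [0,-2,2,3]
  r2 -= 4·r0 → [0,-4,0,10]
  r3 -= 0·r0 → [0,0,8,-11]
  r2 -= 2·r1 → [0,0,-4,4]
  r3 -= 0·r1 → [0,0,8,-11]
  r3 -= -2·r2 → [0,0,0,-3]

L=[[1,0,0,0],[-1,1,0,0],[4,2,1,0],[0,0,-2,1]] U=[[4,-4,-1,-4],[0,-2,2,3],[0,0,-4,4],[0,0,0,-3]]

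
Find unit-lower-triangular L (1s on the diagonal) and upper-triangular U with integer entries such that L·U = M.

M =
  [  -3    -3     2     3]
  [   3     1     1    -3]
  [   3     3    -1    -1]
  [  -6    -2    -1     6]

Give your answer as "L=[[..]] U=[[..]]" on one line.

  row1 -= -1·row0 → [0,-2,3,0]
  row2 -= -1·row0 → [0,0,1,2]
  row3 -= 2·row0 → [0,4,-5,0]
  row2 -= 0·row1 → [0,0,1,2]
  row3 -= -2·row1 → [0,0,1,0]
  row3 -= 1·row2 → [0,0,0,-2]

L=[[1,0,0,0],[-1,1,0,0],[-1,0,1,0],[2,-2,1,1]] U=[[-3,-3,2,3],[0,-2,3,0],[0,0,1,2],[0,0,0,-2]]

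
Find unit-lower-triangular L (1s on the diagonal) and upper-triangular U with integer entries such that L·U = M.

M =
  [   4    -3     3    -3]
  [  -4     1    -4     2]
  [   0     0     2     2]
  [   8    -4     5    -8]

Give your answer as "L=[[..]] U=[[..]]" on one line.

  R1 -= -1·R0 → [0,-2,-1,-1]
  R2 -= 0·R0 → [0,0,2,2]
  R3 -= 2·R0 → [0,2,-1,-2]
  R2 -= 0·R1 → [0,0,2,2]
  R3 -= -1·R1 → [0,0,-2,-3]
  R3 -= -1·R2 → [0,0,0,-1]

L=[[1,0,0,0],[-1,1,0,0],[0,0,1,0],[2,-1,-1,1]] U=[[4,-3,3,-3],[0,-2,-1,-1],[0,0,2,2],[0,0,0,-1]]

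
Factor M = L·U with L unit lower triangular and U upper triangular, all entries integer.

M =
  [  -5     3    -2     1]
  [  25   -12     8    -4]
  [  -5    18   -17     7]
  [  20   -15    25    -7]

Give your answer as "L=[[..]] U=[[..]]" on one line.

  r1 -= -5·r0 → [0,3,-2,1]
  r2 -= 1·r0 → [0,15,-15,6]
  r3 -= -4·r0 → [0,-3,17,-3]
  r2 -= 5·r1 → [0,0,-5,1]
  r3 -= -1·r1 → [0,0,15,-2]
  r3 -= -3·r2 → [0,0,0,1]

L=[[1,0,0,0],[-5,1,0,0],[1,5,1,0],[-4,-1,-3,1]] U=[[-5,3,-2,1],[0,3,-2,1],[0,0,-5,1],[0,0,0,1]]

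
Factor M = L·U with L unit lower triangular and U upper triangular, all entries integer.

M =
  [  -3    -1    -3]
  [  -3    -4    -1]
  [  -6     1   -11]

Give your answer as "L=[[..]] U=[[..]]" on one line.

  row1 -= 1·row0 → [0,-3,2]
  row2 -= 2·row0 → [0,3,-5]
  row2 -= -1·row1 → [0,0,-3]

L=[[1,0,0],[1,1,0],[2,-1,1]] U=[[-3,-1,-3],[0,-3,2],[0,0,-3]]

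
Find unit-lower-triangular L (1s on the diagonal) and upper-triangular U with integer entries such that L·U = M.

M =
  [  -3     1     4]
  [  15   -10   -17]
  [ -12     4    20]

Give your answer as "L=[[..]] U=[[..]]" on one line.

L=[[1,0,0],[-5,1,0],[4,0,1]] U=[[-3,1,4],[0,-5,3],[0,0,4]]

  R1 -= -5·R0 → [0,-5,3]
  R2 -= 4·R0 → [0,0,4]
  R2 -= 0·R1 → [0,0,4]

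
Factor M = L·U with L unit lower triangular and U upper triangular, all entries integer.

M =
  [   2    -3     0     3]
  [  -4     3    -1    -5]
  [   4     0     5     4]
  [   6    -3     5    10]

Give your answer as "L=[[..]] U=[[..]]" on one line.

  R1 -= -2·R0 → [0,-3,-1,1]
  R2 -= 2·R0 → [0,6,5,-2]
  R3 -= 3·R0 → [0,6,5,1]
  R2 -= -2·R1 → [0,0,3,0]
  R3 -= -2·R1 → [0,0,3,3]
  R3 -= 1·R2 → [0,0,0,3]

L=[[1,0,0,0],[-2,1,0,0],[2,-2,1,0],[3,-2,1,1]] U=[[2,-3,0,3],[0,-3,-1,1],[0,0,3,0],[0,0,0,3]]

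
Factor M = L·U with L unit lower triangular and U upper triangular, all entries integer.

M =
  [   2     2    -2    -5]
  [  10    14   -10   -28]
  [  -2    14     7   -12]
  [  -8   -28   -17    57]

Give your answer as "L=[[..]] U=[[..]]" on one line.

  row1 -= 5·row0 → [0,4,0,-3]
  row2 -= -1·row0 → [0,16,5,-17]
  row3 -= -4·row0 → [0,-20,-25,37]
  row2 -= 4·row1 → [0,0,5,-5]
  row3 -= -5·row1 → [0,0,-25,22]
  row3 -= -5·row2 → [0,0,0,-3]

L=[[1,0,0,0],[5,1,0,0],[-1,4,1,0],[-4,-5,-5,1]] U=[[2,2,-2,-5],[0,4,0,-3],[0,0,5,-5],[0,0,0,-3]]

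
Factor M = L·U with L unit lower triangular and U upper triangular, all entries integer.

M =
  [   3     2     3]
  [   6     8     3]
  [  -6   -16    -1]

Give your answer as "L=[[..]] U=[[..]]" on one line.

L=[[1,0,0],[2,1,0],[-2,-3,1]] U=[[3,2,3],[0,4,-3],[0,0,-4]]

  R1 -= 2·R0 → [0,4,-3]
  R2 -= -2·R0 → [0,-12,5]
  R2 -= -3·R1 → [0,0,-4]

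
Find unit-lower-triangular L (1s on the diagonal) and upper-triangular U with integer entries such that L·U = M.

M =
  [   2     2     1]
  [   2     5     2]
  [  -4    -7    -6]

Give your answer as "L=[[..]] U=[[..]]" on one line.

  r1 -= 1·r0 → [0,3,1]
  r2 -= -2·r0 → [0,-3,-4]
  r2 -= -1·r1 → [0,0,-3]

L=[[1,0,0],[1,1,0],[-2,-1,1]] U=[[2,2,1],[0,3,1],[0,0,-3]]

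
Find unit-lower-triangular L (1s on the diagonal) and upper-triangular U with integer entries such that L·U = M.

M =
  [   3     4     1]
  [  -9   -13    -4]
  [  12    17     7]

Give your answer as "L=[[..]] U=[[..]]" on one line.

  R1 -= -3·R0 → [0,-1,-1]
  R2 -= 4·R0 → [0,1,3]
  R2 -= -1·R1 → [0,0,2]

L=[[1,0,0],[-3,1,0],[4,-1,1]] U=[[3,4,1],[0,-1,-1],[0,0,2]]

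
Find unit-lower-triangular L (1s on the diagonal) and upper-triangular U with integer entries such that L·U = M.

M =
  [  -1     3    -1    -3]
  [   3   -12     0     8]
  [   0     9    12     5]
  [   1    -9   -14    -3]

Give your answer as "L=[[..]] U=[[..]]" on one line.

  r1 -= -3·r0 → [0,-3,-3,-1]
  r2 -= 0·r0 → [0,9,12,5]
  r3 -= -1·r0 → [0,-6,-15,-6]
  r2 -= -3·r1 → [0,0,3,2]
  r3 -= 2·r1 → [0,0,-9,-4]
  r3 -= -3·r2 → [0,0,0,2]

L=[[1,0,0,0],[-3,1,0,0],[0,-3,1,0],[-1,2,-3,1]] U=[[-1,3,-1,-3],[0,-3,-3,-1],[0,0,3,2],[0,0,0,2]]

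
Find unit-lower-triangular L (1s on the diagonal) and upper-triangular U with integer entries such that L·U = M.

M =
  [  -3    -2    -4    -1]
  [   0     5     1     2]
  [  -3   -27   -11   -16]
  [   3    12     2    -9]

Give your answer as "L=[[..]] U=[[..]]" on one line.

  row1 -= 0·row0 → [0,5,1,2]
  row2 -= 1·row0 → [0,-25,-7,-15]
  row3 -= -1·row0 → [0,10,-2,-10]
  row2 -= -5·row1 → [0,0,-2,-5]
  row3 -= 2·row1 → [0,0,-4,-14]
  row3 -= 2·row2 → [0,0,0,-4]

L=[[1,0,0,0],[0,1,0,0],[1,-5,1,0],[-1,2,2,1]] U=[[-3,-2,-4,-1],[0,5,1,2],[0,0,-2,-5],[0,0,0,-4]]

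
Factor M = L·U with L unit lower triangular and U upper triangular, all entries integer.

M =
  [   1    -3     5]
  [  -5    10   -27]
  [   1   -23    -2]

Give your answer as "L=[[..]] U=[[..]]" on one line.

L=[[1,0,0],[-5,1,0],[1,4,1]] U=[[1,-3,5],[0,-5,-2],[0,0,1]]

  R1 -= -5·R0 → [0,-5,-2]
  R2 -= 1·R0 → [0,-20,-7]
  R2 -= 4·R1 → [0,0,1]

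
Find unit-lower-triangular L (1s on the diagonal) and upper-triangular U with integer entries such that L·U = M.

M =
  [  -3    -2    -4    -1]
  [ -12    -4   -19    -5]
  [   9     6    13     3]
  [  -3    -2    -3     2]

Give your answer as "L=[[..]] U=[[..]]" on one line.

L=[[1,0,0,0],[4,1,0,0],[-3,0,1,0],[1,0,1,1]] U=[[-3,-2,-4,-1],[0,4,-3,-1],[0,0,1,0],[0,0,0,3]]

  r1 -= 4·r0 → [0,4,-3,-1]
  r2 -= -3·r0 → [0,0,1,0]
  r3 -= 1·r0 → [0,0,1,3]
  r2 -= 0·r1 → [0,0,1,0]
  r3 -= 0·r1 → [0,0,1,3]
  r3 -= 1·r2 → [0,0,0,3]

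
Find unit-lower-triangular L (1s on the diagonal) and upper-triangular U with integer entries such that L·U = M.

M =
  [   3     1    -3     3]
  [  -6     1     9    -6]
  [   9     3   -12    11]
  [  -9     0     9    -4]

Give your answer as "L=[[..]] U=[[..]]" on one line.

L=[[1,0,0,0],[-2,1,0,0],[3,0,1,0],[-3,1,1,1]] U=[[3,1,-3,3],[0,3,3,0],[0,0,-3,2],[0,0,0,3]]

  r1 -= -2·r0 → [0,3,3,0]
  r2 -= 3·r0 → [0,0,-3,2]
  r3 -= -3·r0 → [0,3,0,5]
  r2 -= 0·r1 → [0,0,-3,2]
  r3 -= 1·r1 → [0,0,-3,5]
  r3 -= 1·r2 → [0,0,0,3]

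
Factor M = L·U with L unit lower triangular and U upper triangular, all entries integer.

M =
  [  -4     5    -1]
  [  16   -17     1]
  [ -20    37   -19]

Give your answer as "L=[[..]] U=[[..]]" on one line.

  r1 -= -4·r0 → [0,3,-3]
  r2 -= 5·r0 → [0,12,-14]
  r2 -= 4·r1 → [0,0,-2]

L=[[1,0,0],[-4,1,0],[5,4,1]] U=[[-4,5,-1],[0,3,-3],[0,0,-2]]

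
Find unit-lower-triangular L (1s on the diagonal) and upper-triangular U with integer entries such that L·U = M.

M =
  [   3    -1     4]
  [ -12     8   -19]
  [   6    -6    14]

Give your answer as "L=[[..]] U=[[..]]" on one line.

  row1 -= -4·row0 → [0,4,-3]
  row2 -= 2·row0 → [0,-4,6]
  row2 -= -1·row1 → [0,0,3]

L=[[1,0,0],[-4,1,0],[2,-1,1]] U=[[3,-1,4],[0,4,-3],[0,0,3]]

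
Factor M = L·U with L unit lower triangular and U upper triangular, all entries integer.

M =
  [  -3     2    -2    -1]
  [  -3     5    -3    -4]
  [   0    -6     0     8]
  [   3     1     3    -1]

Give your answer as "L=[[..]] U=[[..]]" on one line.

  r1 -= 1·r0 → [0,3,-1,-3]
  r2 -= 0·r0 → [0,-6,0,8]
  r3 -= -1·r0 → [0,3,1,-2]
  r2 -= -2·r1 → [0,0,-2,2]
  r3 -= 1·r1 → [0,0,2,1]
  r3 -= -1·r2 → [0,0,0,3]

L=[[1,0,0,0],[1,1,0,0],[0,-2,1,0],[-1,1,-1,1]] U=[[-3,2,-2,-1],[0,3,-1,-3],[0,0,-2,2],[0,0,0,3]]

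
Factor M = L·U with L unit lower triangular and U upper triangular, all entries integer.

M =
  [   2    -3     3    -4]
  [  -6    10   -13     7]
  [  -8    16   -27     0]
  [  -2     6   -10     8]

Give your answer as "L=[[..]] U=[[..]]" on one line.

  R1 -= -3·R0 → [0,1,-4,-5]
  R2 -= -4·R0 → [0,4,-15,-16]
  R3 -= -1·R0 → [0,3,-7,4]
  R2 -= 4·R1 → [0,0,1,4]
  R3 -= 3·R1 → [0,0,5,19]
  R3 -= 5·R2 → [0,0,0,-1]

L=[[1,0,0,0],[-3,1,0,0],[-4,4,1,0],[-1,3,5,1]] U=[[2,-3,3,-4],[0,1,-4,-5],[0,0,1,4],[0,0,0,-1]]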